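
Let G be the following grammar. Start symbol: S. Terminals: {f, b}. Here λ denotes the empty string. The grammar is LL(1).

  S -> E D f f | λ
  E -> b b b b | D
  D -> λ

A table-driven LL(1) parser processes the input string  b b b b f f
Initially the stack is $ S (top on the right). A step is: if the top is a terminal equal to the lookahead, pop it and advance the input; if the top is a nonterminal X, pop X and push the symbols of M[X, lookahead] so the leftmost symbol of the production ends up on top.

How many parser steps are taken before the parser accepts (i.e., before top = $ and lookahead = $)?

9

     Stack            Input          Action
  1  $ S              b b b b f f $  expand S -> E D f f
  2  $ f f D E        b b b b f f $  expand E -> b b b b
  3  $ f f D b b b b  b b b b f f $  match b
  4  $ f f D b b b    b b b f f $    match b
  5  $ f f D b b      b b f f $      match b
  6  $ f f D b        b f f $        match b
  7  $ f f D          f f $          expand D -> λ
  8  $ f f            f f $          match f
  9  $ f              f $            match f
Accept reached after 9 steps.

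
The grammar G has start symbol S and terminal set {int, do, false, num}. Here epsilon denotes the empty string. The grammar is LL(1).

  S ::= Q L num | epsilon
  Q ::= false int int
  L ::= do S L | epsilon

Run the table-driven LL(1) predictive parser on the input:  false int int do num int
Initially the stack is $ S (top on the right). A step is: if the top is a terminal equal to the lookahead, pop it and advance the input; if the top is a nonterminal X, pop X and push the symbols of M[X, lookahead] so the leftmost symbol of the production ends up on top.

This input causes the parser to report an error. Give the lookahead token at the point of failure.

      Stack                  Input                       Action
   1  $ S                    false int int do num int $  expand S ::= Q L num
   2  $ num L Q              false int int do num int $  expand Q ::= false int int
   3  $ num L int int false  false int int do num int $  match false
   4  $ num L int int        int int do num int $        match int
   5  $ num L int            int do num int $            match int
   6  $ num L                do num int $                expand L ::= do S L
   7  $ num L S do           do num int $                match do
   8  $ num L S              num int $                   expand S ::= epsilon
   9  $ num L                num int $                   expand L ::= epsilon
  10  $ num                  num int $                   match num
  11  $                      int $                       error: stack empty but input remains

int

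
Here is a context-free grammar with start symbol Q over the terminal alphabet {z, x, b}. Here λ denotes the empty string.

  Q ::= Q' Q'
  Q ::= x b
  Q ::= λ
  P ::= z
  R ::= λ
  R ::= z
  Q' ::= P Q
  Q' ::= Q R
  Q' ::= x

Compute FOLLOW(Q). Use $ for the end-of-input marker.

FIRST(P): from P::=z we get {z}. So FIRST(P) = {z}.
FIRST(R): from R::=λ we get {λ}; from R::=z we get {z}. So FIRST(R) = {λ, z}.
FIRST(Q): from Q::=Q' Q' we get {λ, x, z}; from Q::=x b we get {x}; from Q::=λ we get {λ}. So FIRST(Q) = {λ, x, z}.
FIRST(Q'): from Q'::=P Q we get {z}; from Q'::=Q R we get {λ, x, z}; from Q'::=x we get {x}. So FIRST(Q') = {λ, x, z}.
FOLLOW(Q) includes $ since Q is the start symbol.
FOLLOW(Q): in Q'::=P Q, the suffix after Q is empty, so FOLLOW(Q) ⊇ FOLLOW(Q') = {$, x, z}; in Q'::=Q R, Q is followed by R with FIRST {λ, z}; in Q'::=Q R, the suffix after Q is nullable, so FOLLOW(Q) ⊇ FOLLOW(Q') = {$, x, z}. Thus FOLLOW(Q) = {$, x, z}.
FOLLOW(Q'): in Q::=Q' Q' (occurrence 1), Q' is followed by Q' with FIRST {λ, x, z}; in Q::=Q' Q' (occurrence 1), the suffix after Q' is nullable, so FOLLOW(Q') ⊇ FOLLOW(Q) = {$, x, z}; in Q::=Q' Q' (occurrence 2), the suffix after Q' is empty, so FOLLOW(Q') ⊇ FOLLOW(Q) = {$, x, z}. Thus FOLLOW(Q') = {$, x, z}.
FOLLOW(P): in Q'::=P Q, P is followed by Q with FIRST {λ, x, z}; in Q'::=P Q, the suffix after P is nullable, so FOLLOW(P) ⊇ FOLLOW(Q') = {$, x, z}. Thus FOLLOW(P) = {$, x, z}.
FOLLOW(R): in Q'::=Q R, the suffix after R is empty, so FOLLOW(R) ⊇ FOLLOW(Q') = {$, x, z}. Thus FOLLOW(R) = {$, x, z}.

{$, x, z}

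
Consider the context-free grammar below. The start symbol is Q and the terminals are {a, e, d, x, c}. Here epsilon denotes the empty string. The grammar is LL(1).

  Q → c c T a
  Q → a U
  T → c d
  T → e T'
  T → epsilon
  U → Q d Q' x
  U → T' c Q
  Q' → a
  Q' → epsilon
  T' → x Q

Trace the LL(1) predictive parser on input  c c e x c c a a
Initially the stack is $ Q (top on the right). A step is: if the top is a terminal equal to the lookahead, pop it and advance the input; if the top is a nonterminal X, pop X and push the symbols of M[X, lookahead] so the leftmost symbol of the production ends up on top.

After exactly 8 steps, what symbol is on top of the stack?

     Stack      Input              Action
  1  $ Q        c c e x c c a a $  expand Q → c c T a
  2  $ a T c c  c c e x c c a a $  match c
  3  $ a T c    c e x c c a a $    match c
  4  $ a T      e x c c a a $      expand T → e T'
  5  $ a T' e   e x c c a a $      match e
  6  $ a T'     x c c a a $        expand T' → x Q
  7  $ a Q x    x c c a a $        match x
  8  $ a Q      c c a a $          expand Q → c c T a
Stack after step 8: $ a a T c c (top = c).

c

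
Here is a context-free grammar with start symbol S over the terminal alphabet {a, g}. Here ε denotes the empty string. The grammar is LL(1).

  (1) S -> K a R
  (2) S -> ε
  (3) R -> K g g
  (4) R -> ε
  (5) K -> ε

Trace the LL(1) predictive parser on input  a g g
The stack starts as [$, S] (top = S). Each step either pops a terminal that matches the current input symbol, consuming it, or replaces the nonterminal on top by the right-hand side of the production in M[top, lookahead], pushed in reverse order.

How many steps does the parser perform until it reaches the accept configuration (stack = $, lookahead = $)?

7

step 1: stack=$ S  input=a g g $  — expand S -> K a R
step 2: stack=$ R a K  input=a g g $  — expand K -> ε
step 3: stack=$ R a  input=a g g $  — match a
step 4: stack=$ R  input=g g $  — expand R -> K g g
step 5: stack=$ g g K  input=g g $  — expand K -> ε
step 6: stack=$ g g  input=g g $  — match g
step 7: stack=$ g  input=g $  — match g
Accept reached after 7 steps.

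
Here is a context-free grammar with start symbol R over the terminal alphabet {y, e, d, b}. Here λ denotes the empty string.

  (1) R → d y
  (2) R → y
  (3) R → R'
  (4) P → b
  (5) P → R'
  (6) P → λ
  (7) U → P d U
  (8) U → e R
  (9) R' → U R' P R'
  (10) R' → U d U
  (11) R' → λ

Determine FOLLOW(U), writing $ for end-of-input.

FIRST(R): from R→d y we get {d}; from R→y we get {y}; from R→R' we get {λ, b, d, e}. So FIRST(R) = {λ, b, d, e, y}.
FIRST(P): from P→b we get {b}; from P→R' we get {λ, b, d, e}; from P→λ we get {λ}. So FIRST(P) = {λ, b, d, e}.
FIRST(U): from U→P d U we get {b, d, e}; from U→e R we get {e}. So FIRST(U) = {b, d, e}.
FIRST(R'): from R'→U R' P R' we get {b, d, e}; from R'→U d U we get {b, d, e}; from R'→λ we get {λ}. So FIRST(R') = {λ, b, d, e}.
FOLLOW(R) includes $ since R is the start symbol.
FOLLOW(R): in U→e R, the suffix after R is empty, so FOLLOW(R) ⊇ FOLLOW(U) = {$, b, d, e}. Thus FOLLOW(R) = {$, b, d, e}.
FOLLOW(P): in U→P d U, P is followed by d U with FIRST {d}; in R'→U R' P R', P is followed by R' with FIRST {λ, b, d, e}; in R'→U R' P R', the suffix after P is nullable, so FOLLOW(P) ⊇ FOLLOW(R') = {$, b, d, e}. Thus FOLLOW(P) = {$, b, d, e}.
FOLLOW(R'): in R→R', the suffix after R' is empty, so FOLLOW(R') ⊇ FOLLOW(R) = {$, b, d, e}; in P→R', the suffix after R' is empty, so FOLLOW(R') ⊇ FOLLOW(P) = {$, b, d, e}; in R'→U R' P R' (occurrence 1), R' is followed by P R' with FIRST {λ, b, d, e}; in R'→U R' P R' (occurrence 1), the suffix after R' is nullable (adds nothing new); in R'→U R' P R' (occurrence 2), the suffix after R' is empty (adds nothing new). Thus FOLLOW(R') = {$, b, d, e}.
FOLLOW(U): in U→P d U, the suffix after U is empty (adds nothing new); in R'→U R' P R', U is followed by R' P R' with FIRST {λ, b, d, e}; in R'→U R' P R', the suffix after U is nullable, so FOLLOW(U) ⊇ FOLLOW(R') = {$, b, d, e}; in R'→U d U (occurrence 1), U is followed by d U with FIRST {d}; in R'→U d U (occurrence 2), the suffix after U is empty, so FOLLOW(U) ⊇ FOLLOW(R') = {$, b, d, e}. Thus FOLLOW(U) = {$, b, d, e}.

{$, b, d, e}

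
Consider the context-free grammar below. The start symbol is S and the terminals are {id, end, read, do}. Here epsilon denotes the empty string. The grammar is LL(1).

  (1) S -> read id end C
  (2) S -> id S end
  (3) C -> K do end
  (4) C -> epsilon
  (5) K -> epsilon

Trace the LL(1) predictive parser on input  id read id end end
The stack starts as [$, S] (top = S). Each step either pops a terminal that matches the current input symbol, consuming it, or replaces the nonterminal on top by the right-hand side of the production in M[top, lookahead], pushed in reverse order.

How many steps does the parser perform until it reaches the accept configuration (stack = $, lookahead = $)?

     Stack                Input                 Action
  1  $ S                  id read id end end $  expand S -> id S end
  2  $ end S id           id read id end end $  match id
  3  $ end S              read id end end $     expand S -> read id end C
  4  $ end C end id read  read id end end $     match read
  5  $ end C end id       id end end $          match id
  6  $ end C end          end end $             match end
  7  $ end C              end $                 expand C -> epsilon
  8  $ end                end $                 match end
Accept reached after 8 steps.

8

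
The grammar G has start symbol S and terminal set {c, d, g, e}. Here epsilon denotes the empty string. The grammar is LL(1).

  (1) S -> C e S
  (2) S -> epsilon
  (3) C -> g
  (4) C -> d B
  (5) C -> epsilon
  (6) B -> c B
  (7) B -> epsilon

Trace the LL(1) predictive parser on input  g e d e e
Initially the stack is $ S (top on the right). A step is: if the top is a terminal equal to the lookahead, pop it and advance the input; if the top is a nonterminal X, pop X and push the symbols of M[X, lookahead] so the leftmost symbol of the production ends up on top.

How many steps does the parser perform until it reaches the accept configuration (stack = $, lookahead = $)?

step 1: stack=$ S  input=g e d e e $  — expand S -> C e S
step 2: stack=$ S e C  input=g e d e e $  — expand C -> g
step 3: stack=$ S e g  input=g e d e e $  — match g
step 4: stack=$ S e  input=e d e e $  — match e
step 5: stack=$ S  input=d e e $  — expand S -> C e S
step 6: stack=$ S e C  input=d e e $  — expand C -> d B
step 7: stack=$ S e B d  input=d e e $  — match d
step 8: stack=$ S e B  input=e e $  — expand B -> epsilon
step 9: stack=$ S e  input=e e $  — match e
step 10: stack=$ S  input=e $  — expand S -> C e S
step 11: stack=$ S e C  input=e $  — expand C -> epsilon
step 12: stack=$ S e  input=e $  — match e
step 13: stack=$ S  input=$  — expand S -> epsilon
Accept reached after 13 steps.

13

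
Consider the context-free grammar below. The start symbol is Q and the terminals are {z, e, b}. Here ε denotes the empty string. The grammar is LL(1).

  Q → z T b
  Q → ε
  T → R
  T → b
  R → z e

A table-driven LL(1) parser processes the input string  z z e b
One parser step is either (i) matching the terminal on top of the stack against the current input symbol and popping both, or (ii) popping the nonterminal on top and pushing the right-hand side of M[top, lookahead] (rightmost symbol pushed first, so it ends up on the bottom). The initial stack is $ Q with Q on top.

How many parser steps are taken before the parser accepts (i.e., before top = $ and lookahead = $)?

     Stack    Input      Action
  1  $ Q      z z e b $  expand Q → z T b
  2  $ b T z  z z e b $  match z
  3  $ b T    z e b $    expand T → R
  4  $ b R    z e b $    expand R → z e
  5  $ b e z  z e b $    match z
  6  $ b e    e b $      match e
  7  $ b      b $        match b
Accept reached after 7 steps.

7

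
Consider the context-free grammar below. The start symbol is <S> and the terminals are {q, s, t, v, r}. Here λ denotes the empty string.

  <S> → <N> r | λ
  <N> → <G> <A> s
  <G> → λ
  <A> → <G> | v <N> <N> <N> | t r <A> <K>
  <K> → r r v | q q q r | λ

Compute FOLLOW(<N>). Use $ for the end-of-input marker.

FIRST(<G>): from <G>→λ we get {λ}. So FIRST(<G>) = {λ}.
FIRST(<K>): from <K>→r r v we get {r}; from <K>→q q q r we get {q}; from <K>→λ we get {λ}. So FIRST(<K>) = {λ, q, r}.
FIRST(<A>): from <A>→<G> we get {λ}; from <A>→v <N> <N> <N> we get {v}; from <A>→t r <A> <K> we get {t}. So FIRST(<A>) = {λ, t, v}.
FIRST(<N>): from <N>→<G> <A> s we get {s, t, v}. So FIRST(<N>) = {s, t, v}.
FIRST(<S>): from <S>→<N> r we get {s, t, v}; from <S>→λ we get {λ}. So FIRST(<S>) = {λ, s, t, v}.
FOLLOW(<S>) includes $ since <S> is the start symbol.
FOLLOW(<S>): <S> appears on no right-hand side. Thus FOLLOW(<S>) = {$}.
FOLLOW(<A>): in <N>→<G> <A> s, <A> is followed by s with FIRST {s}; in <A>→t r <A> <K>, <A> is followed by <K> with FIRST {λ, q, r}; in <A>→t r <A> <K>, the suffix after <A> is nullable (adds nothing new). Thus FOLLOW(<A>) = {q, r, s}.
FOLLOW(<N>): in <S>→<N> r, <N> is followed by r with FIRST {r}; in <A>→v <N> <N> <N> (occurrence 1), <N> is followed by <N> <N> with FIRST {s, t, v}; in <A>→v <N> <N> <N> (occurrence 2), <N> is followed by <N> with FIRST {s, t, v}; in <A>→v <N> <N> <N> (occurrence 3), the suffix after <N> is empty, so FOLLOW(<N>) ⊇ FOLLOW(<A>) = {q, r, s}. Thus FOLLOW(<N>) = {q, r, s, t, v}.
FOLLOW(<G>): in <N>→<G> <A> s, <G> is followed by <A> s with FIRST {s, t, v}; in <A>→<G>, the suffix after <G> is empty, so FOLLOW(<G>) ⊇ FOLLOW(<A>) = {q, r, s}. Thus FOLLOW(<G>) = {q, r, s, t, v}.
FOLLOW(<K>): in <A>→t r <A> <K>, the suffix after <K> is empty, so FOLLOW(<K>) ⊇ FOLLOW(<A>) = {q, r, s}. Thus FOLLOW(<K>) = {q, r, s}.

{q, r, s, t, v}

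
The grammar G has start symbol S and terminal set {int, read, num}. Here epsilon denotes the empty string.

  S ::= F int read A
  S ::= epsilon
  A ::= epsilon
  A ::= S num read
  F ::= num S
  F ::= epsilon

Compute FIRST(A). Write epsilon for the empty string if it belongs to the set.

FIRST(F) = {epsilon, num}
FIRST(S) = {epsilon, int, num}  (via F int read A)
FIRST(A) = {epsilon, int, num}  (via S num read)

{epsilon, int, num}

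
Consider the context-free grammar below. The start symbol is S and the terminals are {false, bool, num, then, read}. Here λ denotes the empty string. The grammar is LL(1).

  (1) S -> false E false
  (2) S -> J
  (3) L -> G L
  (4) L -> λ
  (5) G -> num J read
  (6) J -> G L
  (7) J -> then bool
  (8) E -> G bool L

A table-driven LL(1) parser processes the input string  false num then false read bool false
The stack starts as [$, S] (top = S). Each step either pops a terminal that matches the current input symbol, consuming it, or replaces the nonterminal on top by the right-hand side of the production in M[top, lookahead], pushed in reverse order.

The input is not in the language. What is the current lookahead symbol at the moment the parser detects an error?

false

     Stack                          Input                                   Action
  1  $ S                            false num then false read bool false $  expand S -> false E false
  2  $ false E false                false num then false read bool false $  match false
  3  $ false E                      num then false read bool false $        expand E -> G bool L
  4  $ false L bool G               num then false read bool false $        expand G -> num J read
  5  $ false L bool read J num      num then false read bool false $        match num
  6  $ false L bool read J          then false read bool false $            expand J -> then bool
  7  $ false L bool read bool then  then false read bool false $            match then
  8  $ false L bool read bool       false read bool false $                 error: top is terminal bool but lookahead is false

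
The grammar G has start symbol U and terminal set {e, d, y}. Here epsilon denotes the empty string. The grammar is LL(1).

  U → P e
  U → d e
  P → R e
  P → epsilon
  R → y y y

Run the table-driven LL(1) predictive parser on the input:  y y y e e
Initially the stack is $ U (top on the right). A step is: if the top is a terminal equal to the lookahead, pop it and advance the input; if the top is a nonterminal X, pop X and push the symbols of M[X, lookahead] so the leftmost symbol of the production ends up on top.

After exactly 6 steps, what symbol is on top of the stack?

e

     Stack        Input        Action
  1  $ U          y y y e e $  expand U → P e
  2  $ e P        y y y e e $  expand P → R e
  3  $ e e R      y y y e e $  expand R → y y y
  4  $ e e y y y  y y y e e $  match y
  5  $ e e y y    y y e e $    match y
  6  $ e e y      y e e $      match y
Stack after step 6: $ e e (top = e).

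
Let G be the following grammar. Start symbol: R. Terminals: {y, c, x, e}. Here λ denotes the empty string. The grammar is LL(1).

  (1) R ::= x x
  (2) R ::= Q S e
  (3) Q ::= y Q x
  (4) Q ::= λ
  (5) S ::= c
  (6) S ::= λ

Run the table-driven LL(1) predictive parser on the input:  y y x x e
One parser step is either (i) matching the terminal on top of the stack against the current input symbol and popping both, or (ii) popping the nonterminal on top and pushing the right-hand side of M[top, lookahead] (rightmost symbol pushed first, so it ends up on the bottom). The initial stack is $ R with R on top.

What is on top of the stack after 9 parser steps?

step 1: stack=$ R  input=y y x x e $  — expand R ::= Q S e
step 2: stack=$ e S Q  input=y y x x e $  — expand Q ::= y Q x
step 3: stack=$ e S x Q y  input=y y x x e $  — match y
step 4: stack=$ e S x Q  input=y x x e $  — expand Q ::= y Q x
step 5: stack=$ e S x x Q y  input=y x x e $  — match y
step 6: stack=$ e S x x Q  input=x x e $  — expand Q ::= λ
step 7: stack=$ e S x x  input=x x e $  — match x
step 8: stack=$ e S x  input=x e $  — match x
step 9: stack=$ e S  input=e $  — expand S ::= λ
Stack after step 9: $ e (top = e).

e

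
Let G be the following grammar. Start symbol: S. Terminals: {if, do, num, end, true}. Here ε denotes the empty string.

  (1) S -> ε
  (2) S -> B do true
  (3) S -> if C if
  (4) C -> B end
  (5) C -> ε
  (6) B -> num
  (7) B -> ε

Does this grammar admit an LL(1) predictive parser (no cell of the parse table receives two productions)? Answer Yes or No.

Yes

FIRST(S) = {ε, do, if, num}
FIRST(C) = {ε, end, num}
FIRST(B) = {ε, num}
FOLLOW(S) = {$}
FOLLOW(C) = {if}
FOLLOW(B) = {do, end}
Each cell of M receives at most one production.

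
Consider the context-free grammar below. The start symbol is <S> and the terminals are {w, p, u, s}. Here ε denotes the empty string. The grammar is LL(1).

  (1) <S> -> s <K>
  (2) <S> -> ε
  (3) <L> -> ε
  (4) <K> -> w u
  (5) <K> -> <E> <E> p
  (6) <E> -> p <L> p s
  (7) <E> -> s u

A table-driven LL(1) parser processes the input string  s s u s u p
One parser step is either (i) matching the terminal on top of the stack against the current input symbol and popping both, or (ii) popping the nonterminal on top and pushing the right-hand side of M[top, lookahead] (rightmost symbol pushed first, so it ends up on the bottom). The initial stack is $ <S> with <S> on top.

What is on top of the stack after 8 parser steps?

u

step 1: stack=$ <S>  input=s s u s u p $  — expand <S> -> s <K>
step 2: stack=$ <K> s  input=s s u s u p $  — match s
step 3: stack=$ <K>  input=s u s u p $  — expand <K> -> <E> <E> p
step 4: stack=$ p <E> <E>  input=s u s u p $  — expand <E> -> s u
step 5: stack=$ p <E> u s  input=s u s u p $  — match s
step 6: stack=$ p <E> u  input=u s u p $  — match u
step 7: stack=$ p <E>  input=s u p $  — expand <E> -> s u
step 8: stack=$ p u s  input=s u p $  — match s
Stack after step 8: $ p u (top = u).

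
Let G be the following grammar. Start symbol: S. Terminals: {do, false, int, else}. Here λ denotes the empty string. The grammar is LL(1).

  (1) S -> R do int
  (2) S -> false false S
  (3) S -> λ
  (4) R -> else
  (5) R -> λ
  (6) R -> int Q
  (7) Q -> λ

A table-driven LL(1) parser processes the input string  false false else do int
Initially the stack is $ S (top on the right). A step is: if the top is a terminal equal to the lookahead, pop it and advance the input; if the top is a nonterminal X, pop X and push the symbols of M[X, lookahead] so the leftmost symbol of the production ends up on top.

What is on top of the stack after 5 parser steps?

else

     Stack            Input                      Action
  1  $ S              false false else do int $  expand S -> false false S
  2  $ S false false  false false else do int $  match false
  3  $ S false        false else do int $        match false
  4  $ S              else do int $              expand S -> R do int
  5  $ int do R       else do int $              expand R -> else
Stack after step 5: $ int do else (top = else).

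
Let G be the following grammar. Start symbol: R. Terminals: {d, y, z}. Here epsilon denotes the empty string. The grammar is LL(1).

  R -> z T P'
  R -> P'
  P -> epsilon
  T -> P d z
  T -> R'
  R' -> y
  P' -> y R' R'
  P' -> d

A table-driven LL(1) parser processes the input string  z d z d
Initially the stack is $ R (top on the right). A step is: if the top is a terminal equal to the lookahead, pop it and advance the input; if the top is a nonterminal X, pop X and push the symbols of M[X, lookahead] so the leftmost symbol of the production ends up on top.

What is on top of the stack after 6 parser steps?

step 1: stack=$ R  input=z d z d $  — expand R -> z T P'
step 2: stack=$ P' T z  input=z d z d $  — match z
step 3: stack=$ P' T  input=d z d $  — expand T -> P d z
step 4: stack=$ P' z d P  input=d z d $  — expand P -> epsilon
step 5: stack=$ P' z d  input=d z d $  — match d
step 6: stack=$ P' z  input=z d $  — match z
Stack after step 6: $ P' (top = P').

P'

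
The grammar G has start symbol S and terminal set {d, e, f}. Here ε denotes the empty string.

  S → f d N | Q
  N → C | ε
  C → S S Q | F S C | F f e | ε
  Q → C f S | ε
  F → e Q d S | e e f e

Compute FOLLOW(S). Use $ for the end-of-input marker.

FIRST(F) = {e}
FIRST(S) = {ε, e, f}  (via Q)
FIRST(N) = {ε, e, f}  (via C)
FIRST(C) = {ε, e, f}  (via S S Q, F S C, F f e)
FIRST(Q) = {ε, e, f}  (via C f S)
FOLLOW(S) includes $ since S is the start symbol.
FOLLOW(S): in C→S S Q (occurrence 1), S is followed by S Q with FIRST {ε, e, f}; in C→S S Q (occurrence 1), the suffix after S is nullable, so FOLLOW(S) ⊇ FOLLOW(C) = {$, d, e, f}; in C→S S Q (occurrence 2), S is followed by Q with FIRST {ε, e, f}; in C→S S Q (occurrence 2), the suffix after S is nullable, so FOLLOW(S) ⊇ FOLLOW(C) = {$, d, e, f}; in C→F S C, S is followed by C with FIRST {ε, e, f}; in C→F S C, the suffix after S is nullable, so FOLLOW(S) ⊇ FOLLOW(C) = {$, d, e, f}; in Q→C f S, the suffix after S is empty, so FOLLOW(S) ⊇ FOLLOW(Q) = {$, d, e, f}; in F→e Q d S, the suffix after S is empty, so FOLLOW(S) ⊇ FOLLOW(F) = {$, d, e, f}. Thus FOLLOW(S) = {$, d, e, f}.
FOLLOW(N): in S→f d N, the suffix after N is empty, so FOLLOW(N) ⊇ FOLLOW(S) = {$, d, e, f}. Thus FOLLOW(N) = {$, d, e, f}.
FOLLOW(C): in N→C, the suffix after C is empty, so FOLLOW(C) ⊇ FOLLOW(N) = {$, d, e, f}; in C→F S C, the suffix after C is empty (adds nothing new); in Q→C f S, C is followed by f S with FIRST {f}. Thus FOLLOW(C) = {$, d, e, f}.
FOLLOW(Q): in S→Q, the suffix after Q is empty, so FOLLOW(Q) ⊇ FOLLOW(S) = {$, d, e, f}; in C→S S Q, the suffix after Q is empty, so FOLLOW(Q) ⊇ FOLLOW(C) = {$, d, e, f}; in F→e Q d S, Q is followed by d S with FIRST {d}. Thus FOLLOW(Q) = {$, d, e, f}.
FOLLOW(F): in C→F S C, F is followed by S C with FIRST {ε, e, f}; in C→F S C, the suffix after F is nullable, so FOLLOW(F) ⊇ FOLLOW(C) = {$, d, e, f}; in C→F f e, F is followed by f e with FIRST {f}. Thus FOLLOW(F) = {$, d, e, f}.

{$, d, e, f}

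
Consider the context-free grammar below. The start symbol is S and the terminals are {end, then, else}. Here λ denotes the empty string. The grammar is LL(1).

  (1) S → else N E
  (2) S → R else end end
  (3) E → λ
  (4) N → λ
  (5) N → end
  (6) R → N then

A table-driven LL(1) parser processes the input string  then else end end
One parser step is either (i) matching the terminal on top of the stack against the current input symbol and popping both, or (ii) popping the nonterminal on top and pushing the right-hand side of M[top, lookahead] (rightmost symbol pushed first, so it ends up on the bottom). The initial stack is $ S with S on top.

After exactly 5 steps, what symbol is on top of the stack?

step 1: stack=$ S  input=then else end end $  — expand S → R else end end
step 2: stack=$ end end else R  input=then else end end $  — expand R → N then
step 3: stack=$ end end else then N  input=then else end end $  — expand N → λ
step 4: stack=$ end end else then  input=then else end end $  — match then
step 5: stack=$ end end else  input=else end end $  — match else
Stack after step 5: $ end end (top = end).

end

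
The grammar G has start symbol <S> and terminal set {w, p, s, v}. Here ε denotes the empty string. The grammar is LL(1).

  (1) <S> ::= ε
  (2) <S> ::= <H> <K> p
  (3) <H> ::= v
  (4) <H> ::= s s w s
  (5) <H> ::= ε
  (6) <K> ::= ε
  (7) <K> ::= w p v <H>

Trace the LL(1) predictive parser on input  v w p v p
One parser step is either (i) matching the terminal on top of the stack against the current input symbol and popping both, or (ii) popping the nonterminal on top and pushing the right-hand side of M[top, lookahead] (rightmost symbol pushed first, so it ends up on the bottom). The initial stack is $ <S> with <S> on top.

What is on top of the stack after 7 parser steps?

     Stack          Input        Action
  1  $ <S>          v w p v p $  expand <S> ::= <H> <K> p
  2  $ p <K> <H>    v w p v p $  expand <H> ::= v
  3  $ p <K> v      v w p v p $  match v
  4  $ p <K>        w p v p $    expand <K> ::= w p v <H>
  5  $ p <H> v p w  w p v p $    match w
  6  $ p <H> v p    p v p $      match p
  7  $ p <H> v      v p $        match v
Stack after step 7: $ p <H> (top = <H>).

<H>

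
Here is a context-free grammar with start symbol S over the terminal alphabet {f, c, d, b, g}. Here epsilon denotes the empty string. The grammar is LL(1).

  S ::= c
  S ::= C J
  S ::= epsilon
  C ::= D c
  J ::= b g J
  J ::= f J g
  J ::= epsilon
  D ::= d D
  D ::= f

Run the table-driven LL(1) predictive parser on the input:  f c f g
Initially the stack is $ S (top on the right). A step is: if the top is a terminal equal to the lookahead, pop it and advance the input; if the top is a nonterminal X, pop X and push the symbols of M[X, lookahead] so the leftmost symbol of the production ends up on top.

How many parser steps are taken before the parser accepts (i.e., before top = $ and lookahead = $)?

9

step 1: stack=$ S  input=f c f g $  — expand S ::= C J
step 2: stack=$ J C  input=f c f g $  — expand C ::= D c
step 3: stack=$ J c D  input=f c f g $  — expand D ::= f
step 4: stack=$ J c f  input=f c f g $  — match f
step 5: stack=$ J c  input=c f g $  — match c
step 6: stack=$ J  input=f g $  — expand J ::= f J g
step 7: stack=$ g J f  input=f g $  — match f
step 8: stack=$ g J  input=g $  — expand J ::= epsilon
step 9: stack=$ g  input=g $  — match g
Accept reached after 9 steps.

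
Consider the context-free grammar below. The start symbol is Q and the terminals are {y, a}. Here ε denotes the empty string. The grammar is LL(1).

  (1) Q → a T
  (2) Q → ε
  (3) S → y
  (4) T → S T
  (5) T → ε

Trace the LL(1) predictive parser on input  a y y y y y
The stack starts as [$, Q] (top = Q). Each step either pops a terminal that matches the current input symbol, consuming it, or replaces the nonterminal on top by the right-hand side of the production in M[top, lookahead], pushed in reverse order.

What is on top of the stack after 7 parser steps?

step 1: stack=$ Q  input=a y y y y y $  — expand Q → a T
step 2: stack=$ T a  input=a y y y y y $  — match a
step 3: stack=$ T  input=y y y y y $  — expand T → S T
step 4: stack=$ T S  input=y y y y y $  — expand S → y
step 5: stack=$ T y  input=y y y y y $  — match y
step 6: stack=$ T  input=y y y y $  — expand T → S T
step 7: stack=$ T S  input=y y y y $  — expand S → y
Stack after step 7: $ T y (top = y).

y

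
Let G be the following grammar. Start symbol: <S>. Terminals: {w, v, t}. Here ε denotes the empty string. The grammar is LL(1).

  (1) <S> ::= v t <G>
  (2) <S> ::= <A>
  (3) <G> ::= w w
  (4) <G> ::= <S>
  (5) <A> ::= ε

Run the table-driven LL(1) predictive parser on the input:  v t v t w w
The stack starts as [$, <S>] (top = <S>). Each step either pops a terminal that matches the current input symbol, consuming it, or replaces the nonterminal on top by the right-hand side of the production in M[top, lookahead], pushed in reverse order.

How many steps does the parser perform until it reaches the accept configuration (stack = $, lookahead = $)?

      Stack      Input          Action
   1  $ <S>      v t v t w w $  expand <S> ::= v t <G>
   2  $ <G> t v  v t v t w w $  match v
   3  $ <G> t    t v t w w $    match t
   4  $ <G>      v t w w $      expand <G> ::= <S>
   5  $ <S>      v t w w $      expand <S> ::= v t <G>
   6  $ <G> t v  v t w w $      match v
   7  $ <G> t    t w w $        match t
   8  $ <G>      w w $          expand <G> ::= w w
   9  $ w w      w w $          match w
  10  $ w        w $            match w
Accept reached after 10 steps.

10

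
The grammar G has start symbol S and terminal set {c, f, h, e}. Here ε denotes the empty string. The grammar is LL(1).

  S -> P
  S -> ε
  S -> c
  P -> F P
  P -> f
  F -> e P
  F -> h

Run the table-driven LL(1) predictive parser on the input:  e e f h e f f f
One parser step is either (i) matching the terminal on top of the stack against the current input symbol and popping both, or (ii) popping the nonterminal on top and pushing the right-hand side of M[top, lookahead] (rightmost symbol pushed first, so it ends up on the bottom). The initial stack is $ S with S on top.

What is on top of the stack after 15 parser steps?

step 1: stack=$ S  input=e e f h e f f f $  — expand S -> P
step 2: stack=$ P  input=e e f h e f f f $  — expand P -> F P
step 3: stack=$ P F  input=e e f h e f f f $  — expand F -> e P
step 4: stack=$ P P e  input=e e f h e f f f $  — match e
step 5: stack=$ P P  input=e f h e f f f $  — expand P -> F P
step 6: stack=$ P P F  input=e f h e f f f $  — expand F -> e P
step 7: stack=$ P P P e  input=e f h e f f f $  — match e
step 8: stack=$ P P P  input=f h e f f f $  — expand P -> f
step 9: stack=$ P P f  input=f h e f f f $  — match f
step 10: stack=$ P P  input=h e f f f $  — expand P -> F P
step 11: stack=$ P P F  input=h e f f f $  — expand F -> h
step 12: stack=$ P P h  input=h e f f f $  — match h
step 13: stack=$ P P  input=e f f f $  — expand P -> F P
step 14: stack=$ P P F  input=e f f f $  — expand F -> e P
step 15: stack=$ P P P e  input=e f f f $  — match e
Stack after step 15: $ P P P (top = P).

P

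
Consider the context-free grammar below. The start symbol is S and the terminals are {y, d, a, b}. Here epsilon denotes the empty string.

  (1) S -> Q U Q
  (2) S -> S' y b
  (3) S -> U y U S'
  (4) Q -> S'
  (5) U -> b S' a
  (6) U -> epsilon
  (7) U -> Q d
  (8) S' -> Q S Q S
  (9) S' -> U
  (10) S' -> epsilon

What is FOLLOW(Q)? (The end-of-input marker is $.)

{$, a, b, d, y}

FIRST(S) = {epsilon, b, d, y}  (via Q U Q, S' y b, U y U S')
FIRST(Q) = {epsilon, b, d, y}  (via S')
FIRST(U) = {epsilon, b, d, y}  (via Q d)
FIRST(S') = {epsilon, b, d, y}  (via Q S Q S, U)
FOLLOW(S) includes $ since S is the start symbol.
FOLLOW(S): in S'->Q S Q S (occurrence 1), S is followed by Q S with FIRST {epsilon, b, d, y}; in S'->Q S Q S (occurrence 1), the suffix after S is nullable, so FOLLOW(S) ⊇ FOLLOW(S') = {$, a, b, d, y}; in S'->Q S Q S (occurrence 2), the suffix after S is empty, so FOLLOW(S) ⊇ FOLLOW(S') = {$, a, b, d, y}. Thus FOLLOW(S) = {$, a, b, d, y}.
FOLLOW(Q): in S->Q U Q (occurrence 1), Q is followed by U Q with FIRST {epsilon, b, d, y}; in S->Q U Q (occurrence 1), the suffix after Q is nullable, so FOLLOW(Q) ⊇ FOLLOW(S) = {$, a, b, d, y}; in S->Q U Q (occurrence 2), the suffix after Q is empty, so FOLLOW(Q) ⊇ FOLLOW(S) = {$, a, b, d, y}; in U->Q d, Q is followed by d with FIRST {d}; in S'->Q S Q S (occurrence 1), Q is followed by S Q S with FIRST {epsilon, b, d, y}; in S'->Q S Q S (occurrence 1), the suffix after Q is nullable, so FOLLOW(Q) ⊇ FOLLOW(S') = {$, a, b, d, y}; in S'->Q S Q S (occurrence 2), Q is followed by S with FIRST {epsilon, b, d, y}; in S'->Q S Q S (occurrence 2), the suffix after Q is nullable, so FOLLOW(Q) ⊇ FOLLOW(S') = {$, a, b, d, y}. Thus FOLLOW(Q) = {$, a, b, d, y}.
FOLLOW(S'): in S->S' y b, S' is followed by y b with FIRST {y}; in S->U y U S', the suffix after S' is empty, so FOLLOW(S') ⊇ FOLLOW(S) = {$, a, b, d, y}; in Q->S', the suffix after S' is empty, so FOLLOW(S') ⊇ FOLLOW(Q) = {$, a, b, d, y}; in U->b S' a, S' is followed by a with FIRST {a}. Thus FOLLOW(S') = {$, a, b, d, y}.
FOLLOW(U): in S->Q U Q, U is followed by Q with FIRST {epsilon, b, d, y}; in S->Q U Q, the suffix after U is nullable, so FOLLOW(U) ⊇ FOLLOW(S) = {$, a, b, d, y}; in S->U y U S' (occurrence 1), U is followed by y U S' with FIRST {y}; in S->U y U S' (occurrence 2), U is followed by S' with FIRST {epsilon, b, d, y}; in S->U y U S' (occurrence 2), the suffix after U is nullable, so FOLLOW(U) ⊇ FOLLOW(S) = {$, a, b, d, y}; in S'->U, the suffix after U is empty, so FOLLOW(U) ⊇ FOLLOW(S') = {$, a, b, d, y}. Thus FOLLOW(U) = {$, a, b, d, y}.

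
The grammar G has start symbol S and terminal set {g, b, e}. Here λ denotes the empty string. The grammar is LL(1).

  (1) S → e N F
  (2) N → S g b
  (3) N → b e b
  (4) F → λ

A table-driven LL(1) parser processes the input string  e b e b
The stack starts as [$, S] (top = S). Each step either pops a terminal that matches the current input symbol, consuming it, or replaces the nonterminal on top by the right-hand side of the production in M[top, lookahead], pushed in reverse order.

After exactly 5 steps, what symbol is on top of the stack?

step 1: stack=$ S  input=e b e b $  — expand S → e N F
step 2: stack=$ F N e  input=e b e b $  — match e
step 3: stack=$ F N  input=b e b $  — expand N → b e b
step 4: stack=$ F b e b  input=b e b $  — match b
step 5: stack=$ F b e  input=e b $  — match e
Stack after step 5: $ F b (top = b).

b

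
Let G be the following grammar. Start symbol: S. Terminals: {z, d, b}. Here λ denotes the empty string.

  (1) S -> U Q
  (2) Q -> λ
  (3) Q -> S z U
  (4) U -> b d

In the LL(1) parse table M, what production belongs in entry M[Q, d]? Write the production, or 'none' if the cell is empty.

FIRST(U) = {b}
FIRST(S) = {b}  (via U Q)
FIRST(Q) = {λ, b}  (via S z U)
FOLLOW(S) includes $ since S is the start symbol.
FOLLOW(S): in Q->S z U, S is followed by z U with FIRST {z}. Thus FOLLOW(S) = {$, z}.
FOLLOW(Q): in S->U Q, the suffix after Q is empty, so FOLLOW(Q) ⊇ FOLLOW(S) = {$, z}. Thus FOLLOW(Q) = {$, z}.
For Q -> λ: FIRST(λ) = {λ}, so it goes in M[Q, t] for t ∈ {}; since λ ∈ FIRST, also for every t ∈ FOLLOW(Q) = {$, z}.
For Q -> S z U: FIRST(S z U) = {b}, so it goes in M[Q, t] for t ∈ {b}.
None of these place a production in M[Q, d].

none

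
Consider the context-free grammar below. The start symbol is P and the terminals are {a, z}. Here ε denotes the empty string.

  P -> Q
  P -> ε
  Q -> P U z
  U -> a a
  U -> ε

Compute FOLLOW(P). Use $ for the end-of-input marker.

FIRST(U): from U->a a we get {a}; from U->ε we get {ε}. So FIRST(U) = {ε, a}.
FIRST(P): from P->Q we get {a, z}; from P->ε we get {ε}. So FIRST(P) = {ε, a, z}.
FIRST(Q): from Q->P U z we get {a, z}. So FIRST(Q) = {a, z}.
FOLLOW(P) includes $ since P is the start symbol.
FOLLOW(P): in Q->P U z, P is followed by U z with FIRST {a, z}. Thus FOLLOW(P) = {$, a, z}.
FOLLOW(Q): in P->Q, the suffix after Q is empty, so FOLLOW(Q) ⊇ FOLLOW(P) = {$, a, z}. Thus FOLLOW(Q) = {$, a, z}.
FOLLOW(U): in Q->P U z, U is followed by z with FIRST {z}. Thus FOLLOW(U) = {z}.

{$, a, z}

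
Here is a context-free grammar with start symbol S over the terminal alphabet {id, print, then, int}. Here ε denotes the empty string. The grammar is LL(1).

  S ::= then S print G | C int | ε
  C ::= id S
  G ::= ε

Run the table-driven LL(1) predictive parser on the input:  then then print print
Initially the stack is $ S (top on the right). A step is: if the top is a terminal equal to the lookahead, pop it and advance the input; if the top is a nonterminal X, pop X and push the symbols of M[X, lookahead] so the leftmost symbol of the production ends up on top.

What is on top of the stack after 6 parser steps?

     Stack                     Input                    Action
  1  $ S                       then then print print $  expand S ::= then S print G
  2  $ G print S then          then then print print $  match then
  3  $ G print S               then print print $       expand S ::= then S print G
  4  $ G print G print S then  then print print $       match then
  5  $ G print G print S       print print $            expand S ::= ε
  6  $ G print G print         print print $            match print
Stack after step 6: $ G print G (top = G).

G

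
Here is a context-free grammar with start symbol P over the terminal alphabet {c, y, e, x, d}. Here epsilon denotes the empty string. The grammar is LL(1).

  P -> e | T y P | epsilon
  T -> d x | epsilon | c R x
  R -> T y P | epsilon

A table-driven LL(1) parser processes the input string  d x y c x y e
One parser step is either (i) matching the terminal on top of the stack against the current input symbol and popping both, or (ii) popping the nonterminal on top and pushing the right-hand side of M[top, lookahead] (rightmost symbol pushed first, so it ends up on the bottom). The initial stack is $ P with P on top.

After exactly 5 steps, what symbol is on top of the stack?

step 1: stack=$ P  input=d x y c x y e $  — expand P -> T y P
step 2: stack=$ P y T  input=d x y c x y e $  — expand T -> d x
step 3: stack=$ P y x d  input=d x y c x y e $  — match d
step 4: stack=$ P y x  input=x y c x y e $  — match x
step 5: stack=$ P y  input=y c x y e $  — match y
Stack after step 5: $ P (top = P).

P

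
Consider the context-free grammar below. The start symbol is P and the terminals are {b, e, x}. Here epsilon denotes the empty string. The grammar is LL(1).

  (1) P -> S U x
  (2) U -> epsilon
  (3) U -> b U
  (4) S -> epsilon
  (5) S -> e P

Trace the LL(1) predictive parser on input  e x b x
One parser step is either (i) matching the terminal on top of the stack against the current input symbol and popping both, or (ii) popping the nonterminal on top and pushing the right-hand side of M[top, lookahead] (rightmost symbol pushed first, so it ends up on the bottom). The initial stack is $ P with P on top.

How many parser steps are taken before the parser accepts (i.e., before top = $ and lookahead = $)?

11

step 1: stack=$ P  input=e x b x $  — expand P -> S U x
step 2: stack=$ x U S  input=e x b x $  — expand S -> e P
step 3: stack=$ x U P e  input=e x b x $  — match e
step 4: stack=$ x U P  input=x b x $  — expand P -> S U x
step 5: stack=$ x U x U S  input=x b x $  — expand S -> epsilon
step 6: stack=$ x U x U  input=x b x $  — expand U -> epsilon
step 7: stack=$ x U x  input=x b x $  — match x
step 8: stack=$ x U  input=b x $  — expand U -> b U
step 9: stack=$ x U b  input=b x $  — match b
step 10: stack=$ x U  input=x $  — expand U -> epsilon
step 11: stack=$ x  input=x $  — match x
Accept reached after 11 steps.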